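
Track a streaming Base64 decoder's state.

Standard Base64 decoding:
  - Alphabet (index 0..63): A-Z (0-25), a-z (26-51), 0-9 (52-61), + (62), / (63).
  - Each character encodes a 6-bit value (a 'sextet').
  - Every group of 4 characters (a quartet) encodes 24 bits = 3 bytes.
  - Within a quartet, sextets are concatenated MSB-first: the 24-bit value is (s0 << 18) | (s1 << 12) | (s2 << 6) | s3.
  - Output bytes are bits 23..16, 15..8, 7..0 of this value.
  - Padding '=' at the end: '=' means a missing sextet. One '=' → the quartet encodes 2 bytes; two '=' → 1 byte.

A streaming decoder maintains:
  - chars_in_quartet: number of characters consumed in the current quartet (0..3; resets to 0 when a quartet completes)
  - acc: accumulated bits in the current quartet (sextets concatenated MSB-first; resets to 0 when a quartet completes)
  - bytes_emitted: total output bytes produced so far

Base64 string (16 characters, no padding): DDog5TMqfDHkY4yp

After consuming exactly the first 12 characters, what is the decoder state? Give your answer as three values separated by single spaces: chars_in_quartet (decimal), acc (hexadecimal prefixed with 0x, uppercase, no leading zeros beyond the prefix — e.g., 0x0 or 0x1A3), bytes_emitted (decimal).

After char 0 ('D'=3): chars_in_quartet=1 acc=0x3 bytes_emitted=0
After char 1 ('D'=3): chars_in_quartet=2 acc=0xC3 bytes_emitted=0
After char 2 ('o'=40): chars_in_quartet=3 acc=0x30E8 bytes_emitted=0
After char 3 ('g'=32): chars_in_quartet=4 acc=0xC3A20 -> emit 0C 3A 20, reset; bytes_emitted=3
After char 4 ('5'=57): chars_in_quartet=1 acc=0x39 bytes_emitted=3
After char 5 ('T'=19): chars_in_quartet=2 acc=0xE53 bytes_emitted=3
After char 6 ('M'=12): chars_in_quartet=3 acc=0x394CC bytes_emitted=3
After char 7 ('q'=42): chars_in_quartet=4 acc=0xE5332A -> emit E5 33 2A, reset; bytes_emitted=6
After char 8 ('f'=31): chars_in_quartet=1 acc=0x1F bytes_emitted=6
After char 9 ('D'=3): chars_in_quartet=2 acc=0x7C3 bytes_emitted=6
After char 10 ('H'=7): chars_in_quartet=3 acc=0x1F0C7 bytes_emitted=6
After char 11 ('k'=36): chars_in_quartet=4 acc=0x7C31E4 -> emit 7C 31 E4, reset; bytes_emitted=9

Answer: 0 0x0 9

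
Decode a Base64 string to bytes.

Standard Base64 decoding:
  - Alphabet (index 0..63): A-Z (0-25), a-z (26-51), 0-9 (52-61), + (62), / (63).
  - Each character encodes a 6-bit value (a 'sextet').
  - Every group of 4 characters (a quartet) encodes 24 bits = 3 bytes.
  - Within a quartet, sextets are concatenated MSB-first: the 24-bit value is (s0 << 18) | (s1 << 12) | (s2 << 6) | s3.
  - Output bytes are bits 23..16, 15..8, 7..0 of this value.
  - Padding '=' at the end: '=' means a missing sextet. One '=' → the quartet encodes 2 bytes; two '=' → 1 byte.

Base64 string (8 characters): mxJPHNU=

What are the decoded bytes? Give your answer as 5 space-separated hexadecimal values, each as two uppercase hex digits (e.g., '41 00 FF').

Answer: 9B 12 4F 1C D5

Derivation:
After char 0 ('m'=38): chars_in_quartet=1 acc=0x26 bytes_emitted=0
After char 1 ('x'=49): chars_in_quartet=2 acc=0x9B1 bytes_emitted=0
After char 2 ('J'=9): chars_in_quartet=3 acc=0x26C49 bytes_emitted=0
After char 3 ('P'=15): chars_in_quartet=4 acc=0x9B124F -> emit 9B 12 4F, reset; bytes_emitted=3
After char 4 ('H'=7): chars_in_quartet=1 acc=0x7 bytes_emitted=3
After char 5 ('N'=13): chars_in_quartet=2 acc=0x1CD bytes_emitted=3
After char 6 ('U'=20): chars_in_quartet=3 acc=0x7354 bytes_emitted=3
Padding '=': partial quartet acc=0x7354 -> emit 1C D5; bytes_emitted=5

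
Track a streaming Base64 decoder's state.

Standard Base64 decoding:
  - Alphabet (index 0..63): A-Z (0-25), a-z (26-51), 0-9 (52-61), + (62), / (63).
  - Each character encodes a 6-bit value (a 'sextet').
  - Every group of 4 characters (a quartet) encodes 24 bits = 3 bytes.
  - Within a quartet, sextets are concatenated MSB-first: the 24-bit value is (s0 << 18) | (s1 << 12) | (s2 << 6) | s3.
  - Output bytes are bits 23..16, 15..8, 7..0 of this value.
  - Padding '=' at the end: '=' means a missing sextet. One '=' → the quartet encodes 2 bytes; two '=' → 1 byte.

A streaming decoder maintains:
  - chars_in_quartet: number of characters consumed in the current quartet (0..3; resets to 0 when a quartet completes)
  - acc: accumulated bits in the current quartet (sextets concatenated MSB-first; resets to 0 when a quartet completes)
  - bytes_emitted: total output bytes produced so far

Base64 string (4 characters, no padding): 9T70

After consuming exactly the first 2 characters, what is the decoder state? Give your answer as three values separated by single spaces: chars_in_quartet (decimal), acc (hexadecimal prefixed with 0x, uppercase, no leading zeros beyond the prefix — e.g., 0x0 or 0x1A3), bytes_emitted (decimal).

After char 0 ('9'=61): chars_in_quartet=1 acc=0x3D bytes_emitted=0
After char 1 ('T'=19): chars_in_quartet=2 acc=0xF53 bytes_emitted=0

Answer: 2 0xF53 0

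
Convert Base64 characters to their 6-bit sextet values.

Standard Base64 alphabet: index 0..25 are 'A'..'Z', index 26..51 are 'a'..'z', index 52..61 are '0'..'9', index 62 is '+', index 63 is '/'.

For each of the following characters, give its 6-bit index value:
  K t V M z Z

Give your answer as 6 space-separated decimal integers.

'K': A..Z range, ord('K') − ord('A') = 10
't': a..z range, 26 + ord('t') − ord('a') = 45
'V': A..Z range, ord('V') − ord('A') = 21
'M': A..Z range, ord('M') − ord('A') = 12
'z': a..z range, 26 + ord('z') − ord('a') = 51
'Z': A..Z range, ord('Z') − ord('A') = 25

Answer: 10 45 21 12 51 25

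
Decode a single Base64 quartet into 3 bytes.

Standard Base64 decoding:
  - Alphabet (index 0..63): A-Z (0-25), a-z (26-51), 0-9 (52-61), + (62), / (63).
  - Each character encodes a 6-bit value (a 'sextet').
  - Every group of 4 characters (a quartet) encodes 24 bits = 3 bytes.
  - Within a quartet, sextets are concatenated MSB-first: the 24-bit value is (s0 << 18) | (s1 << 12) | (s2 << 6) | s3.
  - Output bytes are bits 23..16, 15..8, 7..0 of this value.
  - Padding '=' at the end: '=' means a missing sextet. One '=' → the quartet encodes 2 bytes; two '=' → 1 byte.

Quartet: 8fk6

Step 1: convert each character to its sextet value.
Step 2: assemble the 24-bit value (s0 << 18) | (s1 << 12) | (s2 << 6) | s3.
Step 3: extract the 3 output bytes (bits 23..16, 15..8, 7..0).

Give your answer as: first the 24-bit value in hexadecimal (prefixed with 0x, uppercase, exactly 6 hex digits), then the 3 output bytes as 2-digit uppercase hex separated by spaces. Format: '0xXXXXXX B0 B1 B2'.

Sextets: 8=60, f=31, k=36, 6=58
24-bit: (60<<18) | (31<<12) | (36<<6) | 58
      = 0xF00000 | 0x01F000 | 0x000900 | 0x00003A
      = 0xF1F93A
Bytes: (v>>16)&0xFF=F1, (v>>8)&0xFF=F9, v&0xFF=3A

Answer: 0xF1F93A F1 F9 3A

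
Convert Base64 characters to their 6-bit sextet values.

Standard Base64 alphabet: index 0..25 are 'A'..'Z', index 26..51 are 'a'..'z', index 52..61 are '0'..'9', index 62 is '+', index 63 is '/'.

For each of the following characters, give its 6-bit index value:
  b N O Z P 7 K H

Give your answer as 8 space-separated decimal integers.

'b': a..z range, 26 + ord('b') − ord('a') = 27
'N': A..Z range, ord('N') − ord('A') = 13
'O': A..Z range, ord('O') − ord('A') = 14
'Z': A..Z range, ord('Z') − ord('A') = 25
'P': A..Z range, ord('P') − ord('A') = 15
'7': 0..9 range, 52 + ord('7') − ord('0') = 59
'K': A..Z range, ord('K') − ord('A') = 10
'H': A..Z range, ord('H') − ord('A') = 7

Answer: 27 13 14 25 15 59 10 7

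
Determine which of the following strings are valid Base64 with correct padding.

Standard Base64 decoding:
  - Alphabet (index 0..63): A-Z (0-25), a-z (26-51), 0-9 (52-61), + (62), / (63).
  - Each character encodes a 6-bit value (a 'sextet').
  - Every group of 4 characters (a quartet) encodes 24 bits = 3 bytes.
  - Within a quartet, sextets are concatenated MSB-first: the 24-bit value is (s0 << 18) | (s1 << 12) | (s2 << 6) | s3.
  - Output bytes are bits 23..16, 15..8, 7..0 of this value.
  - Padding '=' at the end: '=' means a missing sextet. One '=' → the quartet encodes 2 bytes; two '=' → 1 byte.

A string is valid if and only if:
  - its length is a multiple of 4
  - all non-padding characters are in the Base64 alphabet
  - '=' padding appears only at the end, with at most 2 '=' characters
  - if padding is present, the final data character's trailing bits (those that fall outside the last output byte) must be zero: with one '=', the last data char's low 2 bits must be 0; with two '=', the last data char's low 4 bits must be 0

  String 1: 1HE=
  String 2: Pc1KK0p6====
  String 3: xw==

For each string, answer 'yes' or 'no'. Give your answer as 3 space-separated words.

String 1: '1HE=' → valid
String 2: 'Pc1KK0p6====' → invalid (4 pad chars (max 2))
String 3: 'xw==' → valid

Answer: yes no yes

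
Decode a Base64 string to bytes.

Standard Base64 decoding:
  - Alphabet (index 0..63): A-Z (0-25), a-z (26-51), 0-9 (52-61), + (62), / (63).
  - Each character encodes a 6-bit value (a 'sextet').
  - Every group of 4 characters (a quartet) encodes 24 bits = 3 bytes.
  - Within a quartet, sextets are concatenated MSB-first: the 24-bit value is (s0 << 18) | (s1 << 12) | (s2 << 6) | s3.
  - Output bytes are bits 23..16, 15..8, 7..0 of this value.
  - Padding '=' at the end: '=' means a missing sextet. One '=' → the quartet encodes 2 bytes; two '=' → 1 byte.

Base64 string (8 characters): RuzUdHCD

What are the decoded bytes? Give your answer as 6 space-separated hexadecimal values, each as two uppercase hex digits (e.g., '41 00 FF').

Answer: 46 EC D4 74 70 83

Derivation:
After char 0 ('R'=17): chars_in_quartet=1 acc=0x11 bytes_emitted=0
After char 1 ('u'=46): chars_in_quartet=2 acc=0x46E bytes_emitted=0
After char 2 ('z'=51): chars_in_quartet=3 acc=0x11BB3 bytes_emitted=0
After char 3 ('U'=20): chars_in_quartet=4 acc=0x46ECD4 -> emit 46 EC D4, reset; bytes_emitted=3
After char 4 ('d'=29): chars_in_quartet=1 acc=0x1D bytes_emitted=3
After char 5 ('H'=7): chars_in_quartet=2 acc=0x747 bytes_emitted=3
After char 6 ('C'=2): chars_in_quartet=3 acc=0x1D1C2 bytes_emitted=3
After char 7 ('D'=3): chars_in_quartet=4 acc=0x747083 -> emit 74 70 83, reset; bytes_emitted=6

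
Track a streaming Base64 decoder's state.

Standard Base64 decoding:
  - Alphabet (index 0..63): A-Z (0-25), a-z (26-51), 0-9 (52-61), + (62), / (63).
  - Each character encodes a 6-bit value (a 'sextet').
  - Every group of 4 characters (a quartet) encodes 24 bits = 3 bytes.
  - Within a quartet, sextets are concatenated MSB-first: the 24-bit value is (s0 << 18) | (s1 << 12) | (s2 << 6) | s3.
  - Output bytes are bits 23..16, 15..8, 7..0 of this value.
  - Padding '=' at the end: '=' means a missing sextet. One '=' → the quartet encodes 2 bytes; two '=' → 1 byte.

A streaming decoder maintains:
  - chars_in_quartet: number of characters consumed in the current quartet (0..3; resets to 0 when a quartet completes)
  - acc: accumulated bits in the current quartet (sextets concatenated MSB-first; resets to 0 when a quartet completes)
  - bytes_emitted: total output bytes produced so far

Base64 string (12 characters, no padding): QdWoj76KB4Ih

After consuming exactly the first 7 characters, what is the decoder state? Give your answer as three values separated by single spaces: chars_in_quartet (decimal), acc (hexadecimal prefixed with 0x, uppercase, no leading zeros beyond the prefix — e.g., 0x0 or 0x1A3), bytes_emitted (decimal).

After char 0 ('Q'=16): chars_in_quartet=1 acc=0x10 bytes_emitted=0
After char 1 ('d'=29): chars_in_quartet=2 acc=0x41D bytes_emitted=0
After char 2 ('W'=22): chars_in_quartet=3 acc=0x10756 bytes_emitted=0
After char 3 ('o'=40): chars_in_quartet=4 acc=0x41D5A8 -> emit 41 D5 A8, reset; bytes_emitted=3
After char 4 ('j'=35): chars_in_quartet=1 acc=0x23 bytes_emitted=3
After char 5 ('7'=59): chars_in_quartet=2 acc=0x8FB bytes_emitted=3
After char 6 ('6'=58): chars_in_quartet=3 acc=0x23EFA bytes_emitted=3

Answer: 3 0x23EFA 3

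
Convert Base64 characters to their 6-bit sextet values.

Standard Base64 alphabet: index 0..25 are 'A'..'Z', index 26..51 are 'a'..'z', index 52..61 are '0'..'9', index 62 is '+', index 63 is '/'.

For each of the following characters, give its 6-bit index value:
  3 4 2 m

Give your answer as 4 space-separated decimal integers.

Answer: 55 56 54 38

Derivation:
'3': 0..9 range, 52 + ord('3') − ord('0') = 55
'4': 0..9 range, 52 + ord('4') − ord('0') = 56
'2': 0..9 range, 52 + ord('2') − ord('0') = 54
'm': a..z range, 26 + ord('m') − ord('a') = 38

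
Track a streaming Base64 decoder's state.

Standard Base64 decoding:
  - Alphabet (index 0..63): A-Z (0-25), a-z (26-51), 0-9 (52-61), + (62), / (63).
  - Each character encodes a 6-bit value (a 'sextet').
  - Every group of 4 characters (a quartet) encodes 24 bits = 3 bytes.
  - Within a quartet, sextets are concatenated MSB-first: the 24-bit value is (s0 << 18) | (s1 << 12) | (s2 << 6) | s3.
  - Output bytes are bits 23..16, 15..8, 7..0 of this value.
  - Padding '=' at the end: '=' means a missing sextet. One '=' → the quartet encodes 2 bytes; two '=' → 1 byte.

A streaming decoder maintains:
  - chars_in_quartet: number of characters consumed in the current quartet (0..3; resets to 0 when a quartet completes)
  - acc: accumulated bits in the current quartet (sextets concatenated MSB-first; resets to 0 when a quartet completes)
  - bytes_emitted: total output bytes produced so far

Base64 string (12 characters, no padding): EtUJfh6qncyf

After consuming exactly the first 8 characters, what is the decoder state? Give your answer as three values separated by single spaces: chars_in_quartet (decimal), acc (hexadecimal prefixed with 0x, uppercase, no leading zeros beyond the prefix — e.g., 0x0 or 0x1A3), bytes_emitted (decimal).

Answer: 0 0x0 6

Derivation:
After char 0 ('E'=4): chars_in_quartet=1 acc=0x4 bytes_emitted=0
After char 1 ('t'=45): chars_in_quartet=2 acc=0x12D bytes_emitted=0
After char 2 ('U'=20): chars_in_quartet=3 acc=0x4B54 bytes_emitted=0
After char 3 ('J'=9): chars_in_quartet=4 acc=0x12D509 -> emit 12 D5 09, reset; bytes_emitted=3
After char 4 ('f'=31): chars_in_quartet=1 acc=0x1F bytes_emitted=3
After char 5 ('h'=33): chars_in_quartet=2 acc=0x7E1 bytes_emitted=3
After char 6 ('6'=58): chars_in_quartet=3 acc=0x1F87A bytes_emitted=3
After char 7 ('q'=42): chars_in_quartet=4 acc=0x7E1EAA -> emit 7E 1E AA, reset; bytes_emitted=6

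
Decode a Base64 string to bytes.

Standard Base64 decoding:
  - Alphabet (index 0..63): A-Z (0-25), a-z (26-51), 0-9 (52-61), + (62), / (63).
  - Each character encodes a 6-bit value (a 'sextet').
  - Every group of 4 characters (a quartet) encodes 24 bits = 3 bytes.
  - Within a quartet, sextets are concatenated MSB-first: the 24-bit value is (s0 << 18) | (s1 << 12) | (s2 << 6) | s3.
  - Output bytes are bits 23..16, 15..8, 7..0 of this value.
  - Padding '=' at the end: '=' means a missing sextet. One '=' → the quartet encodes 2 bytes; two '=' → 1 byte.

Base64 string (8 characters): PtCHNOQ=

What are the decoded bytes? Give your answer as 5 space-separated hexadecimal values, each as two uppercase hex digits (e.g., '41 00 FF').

After char 0 ('P'=15): chars_in_quartet=1 acc=0xF bytes_emitted=0
After char 1 ('t'=45): chars_in_quartet=2 acc=0x3ED bytes_emitted=0
After char 2 ('C'=2): chars_in_quartet=3 acc=0xFB42 bytes_emitted=0
After char 3 ('H'=7): chars_in_quartet=4 acc=0x3ED087 -> emit 3E D0 87, reset; bytes_emitted=3
After char 4 ('N'=13): chars_in_quartet=1 acc=0xD bytes_emitted=3
After char 5 ('O'=14): chars_in_quartet=2 acc=0x34E bytes_emitted=3
After char 6 ('Q'=16): chars_in_quartet=3 acc=0xD390 bytes_emitted=3
Padding '=': partial quartet acc=0xD390 -> emit 34 E4; bytes_emitted=5

Answer: 3E D0 87 34 E4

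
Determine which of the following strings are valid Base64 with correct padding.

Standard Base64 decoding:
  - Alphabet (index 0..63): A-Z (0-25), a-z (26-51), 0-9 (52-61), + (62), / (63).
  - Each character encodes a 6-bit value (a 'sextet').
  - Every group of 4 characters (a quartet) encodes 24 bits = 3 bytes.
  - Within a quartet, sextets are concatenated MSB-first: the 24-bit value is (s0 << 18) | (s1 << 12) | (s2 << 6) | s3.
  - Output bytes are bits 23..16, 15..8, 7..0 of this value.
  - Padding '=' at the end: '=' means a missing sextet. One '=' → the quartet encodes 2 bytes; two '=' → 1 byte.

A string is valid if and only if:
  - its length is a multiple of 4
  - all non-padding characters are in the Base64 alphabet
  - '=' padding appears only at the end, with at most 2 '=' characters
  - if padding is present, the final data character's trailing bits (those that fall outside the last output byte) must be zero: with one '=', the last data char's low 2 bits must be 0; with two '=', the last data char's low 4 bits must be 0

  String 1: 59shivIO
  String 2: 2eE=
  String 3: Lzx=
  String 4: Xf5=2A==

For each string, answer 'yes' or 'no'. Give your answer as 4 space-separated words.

Answer: yes yes no no

Derivation:
String 1: '59shivIO' → valid
String 2: '2eE=' → valid
String 3: 'Lzx=' → invalid (bad trailing bits)
String 4: 'Xf5=2A==' → invalid (bad char(s): ['=']; '=' in middle)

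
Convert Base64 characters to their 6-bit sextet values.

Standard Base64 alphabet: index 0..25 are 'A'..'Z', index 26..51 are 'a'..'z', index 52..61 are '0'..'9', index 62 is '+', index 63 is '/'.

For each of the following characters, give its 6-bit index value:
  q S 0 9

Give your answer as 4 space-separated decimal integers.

Answer: 42 18 52 61

Derivation:
'q': a..z range, 26 + ord('q') − ord('a') = 42
'S': A..Z range, ord('S') − ord('A') = 18
'0': 0..9 range, 52 + ord('0') − ord('0') = 52
'9': 0..9 range, 52 + ord('9') − ord('0') = 61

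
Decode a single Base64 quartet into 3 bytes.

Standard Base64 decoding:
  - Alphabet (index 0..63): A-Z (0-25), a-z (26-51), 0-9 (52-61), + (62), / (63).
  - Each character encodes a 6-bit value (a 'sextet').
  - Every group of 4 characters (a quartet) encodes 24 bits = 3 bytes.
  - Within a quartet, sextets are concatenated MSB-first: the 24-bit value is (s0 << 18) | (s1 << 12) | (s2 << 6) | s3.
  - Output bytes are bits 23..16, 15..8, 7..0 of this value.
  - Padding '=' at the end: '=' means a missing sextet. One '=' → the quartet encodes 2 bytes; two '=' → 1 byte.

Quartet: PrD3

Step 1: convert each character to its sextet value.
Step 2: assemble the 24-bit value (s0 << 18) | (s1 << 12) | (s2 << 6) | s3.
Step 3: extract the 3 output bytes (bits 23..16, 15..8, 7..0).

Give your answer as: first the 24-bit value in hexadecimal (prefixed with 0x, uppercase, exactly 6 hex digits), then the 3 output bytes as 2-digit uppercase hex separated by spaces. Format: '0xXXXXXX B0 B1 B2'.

Sextets: P=15, r=43, D=3, 3=55
24-bit: (15<<18) | (43<<12) | (3<<6) | 55
      = 0x3C0000 | 0x02B000 | 0x0000C0 | 0x000037
      = 0x3EB0F7
Bytes: (v>>16)&0xFF=3E, (v>>8)&0xFF=B0, v&0xFF=F7

Answer: 0x3EB0F7 3E B0 F7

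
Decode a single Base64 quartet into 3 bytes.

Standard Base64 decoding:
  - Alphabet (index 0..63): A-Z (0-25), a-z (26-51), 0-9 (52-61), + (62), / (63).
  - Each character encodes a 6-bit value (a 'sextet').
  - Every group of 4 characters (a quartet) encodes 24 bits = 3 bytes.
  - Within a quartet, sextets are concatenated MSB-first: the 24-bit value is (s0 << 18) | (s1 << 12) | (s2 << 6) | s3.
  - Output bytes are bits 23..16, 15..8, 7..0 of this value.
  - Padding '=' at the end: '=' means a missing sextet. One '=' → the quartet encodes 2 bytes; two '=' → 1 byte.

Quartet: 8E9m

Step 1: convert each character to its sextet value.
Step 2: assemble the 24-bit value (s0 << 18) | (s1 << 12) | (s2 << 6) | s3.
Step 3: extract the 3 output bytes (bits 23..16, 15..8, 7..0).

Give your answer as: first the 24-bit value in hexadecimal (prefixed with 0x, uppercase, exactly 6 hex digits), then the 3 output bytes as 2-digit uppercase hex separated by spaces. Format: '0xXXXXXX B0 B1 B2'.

Sextets: 8=60, E=4, 9=61, m=38
24-bit: (60<<18) | (4<<12) | (61<<6) | 38
      = 0xF00000 | 0x004000 | 0x000F40 | 0x000026
      = 0xF04F66
Bytes: (v>>16)&0xFF=F0, (v>>8)&0xFF=4F, v&0xFF=66

Answer: 0xF04F66 F0 4F 66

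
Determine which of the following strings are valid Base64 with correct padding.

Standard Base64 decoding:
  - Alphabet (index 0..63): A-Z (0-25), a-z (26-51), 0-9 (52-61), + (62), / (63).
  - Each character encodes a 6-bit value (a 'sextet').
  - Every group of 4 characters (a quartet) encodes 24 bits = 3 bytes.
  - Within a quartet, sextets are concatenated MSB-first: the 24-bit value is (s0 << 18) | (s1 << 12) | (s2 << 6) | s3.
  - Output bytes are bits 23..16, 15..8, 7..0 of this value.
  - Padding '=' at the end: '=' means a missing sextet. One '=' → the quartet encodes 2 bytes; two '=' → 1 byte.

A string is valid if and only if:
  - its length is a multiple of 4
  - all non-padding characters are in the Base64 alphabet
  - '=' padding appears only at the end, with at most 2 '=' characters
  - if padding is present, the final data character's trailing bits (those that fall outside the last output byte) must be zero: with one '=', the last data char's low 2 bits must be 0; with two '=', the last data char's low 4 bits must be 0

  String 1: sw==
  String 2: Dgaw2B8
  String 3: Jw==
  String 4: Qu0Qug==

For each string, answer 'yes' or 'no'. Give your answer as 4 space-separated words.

String 1: 'sw==' → valid
String 2: 'Dgaw2B8' → invalid (len=7 not mult of 4)
String 3: 'Jw==' → valid
String 4: 'Qu0Qug==' → valid

Answer: yes no yes yes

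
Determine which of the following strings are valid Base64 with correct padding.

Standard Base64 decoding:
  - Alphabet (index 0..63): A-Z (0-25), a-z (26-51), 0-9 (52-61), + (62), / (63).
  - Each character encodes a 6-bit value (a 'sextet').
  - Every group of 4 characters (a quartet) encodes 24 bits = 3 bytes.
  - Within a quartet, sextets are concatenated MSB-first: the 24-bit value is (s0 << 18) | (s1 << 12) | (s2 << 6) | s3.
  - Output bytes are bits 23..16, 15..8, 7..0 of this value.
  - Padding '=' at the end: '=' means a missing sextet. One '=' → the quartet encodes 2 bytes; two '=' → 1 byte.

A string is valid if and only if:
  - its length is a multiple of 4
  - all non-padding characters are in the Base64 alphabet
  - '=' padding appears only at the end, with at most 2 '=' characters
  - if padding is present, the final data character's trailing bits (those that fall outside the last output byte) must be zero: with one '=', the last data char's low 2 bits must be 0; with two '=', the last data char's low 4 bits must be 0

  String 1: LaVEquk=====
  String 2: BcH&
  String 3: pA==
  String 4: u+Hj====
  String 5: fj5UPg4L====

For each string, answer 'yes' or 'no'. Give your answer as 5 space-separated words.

String 1: 'LaVEquk=====' → invalid (5 pad chars (max 2))
String 2: 'BcH&' → invalid (bad char(s): ['&'])
String 3: 'pA==' → valid
String 4: 'u+Hj====' → invalid (4 pad chars (max 2))
String 5: 'fj5UPg4L====' → invalid (4 pad chars (max 2))

Answer: no no yes no no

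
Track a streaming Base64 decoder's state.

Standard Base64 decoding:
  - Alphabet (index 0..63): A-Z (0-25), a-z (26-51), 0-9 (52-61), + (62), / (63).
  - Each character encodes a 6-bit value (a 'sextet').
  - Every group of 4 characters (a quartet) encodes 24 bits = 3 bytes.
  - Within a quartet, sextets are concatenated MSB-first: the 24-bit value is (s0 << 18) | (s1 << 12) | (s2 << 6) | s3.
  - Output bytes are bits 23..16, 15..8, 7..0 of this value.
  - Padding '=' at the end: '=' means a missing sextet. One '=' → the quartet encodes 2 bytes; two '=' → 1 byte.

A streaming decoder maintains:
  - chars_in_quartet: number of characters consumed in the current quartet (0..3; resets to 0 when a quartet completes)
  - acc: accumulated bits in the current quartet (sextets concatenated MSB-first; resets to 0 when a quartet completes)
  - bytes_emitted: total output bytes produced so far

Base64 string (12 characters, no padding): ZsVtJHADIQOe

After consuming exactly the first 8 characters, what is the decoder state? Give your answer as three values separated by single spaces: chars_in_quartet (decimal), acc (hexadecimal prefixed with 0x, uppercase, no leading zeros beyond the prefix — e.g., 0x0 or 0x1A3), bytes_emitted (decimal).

After char 0 ('Z'=25): chars_in_quartet=1 acc=0x19 bytes_emitted=0
After char 1 ('s'=44): chars_in_quartet=2 acc=0x66C bytes_emitted=0
After char 2 ('V'=21): chars_in_quartet=3 acc=0x19B15 bytes_emitted=0
After char 3 ('t'=45): chars_in_quartet=4 acc=0x66C56D -> emit 66 C5 6D, reset; bytes_emitted=3
After char 4 ('J'=9): chars_in_quartet=1 acc=0x9 bytes_emitted=3
After char 5 ('H'=7): chars_in_quartet=2 acc=0x247 bytes_emitted=3
After char 6 ('A'=0): chars_in_quartet=3 acc=0x91C0 bytes_emitted=3
After char 7 ('D'=3): chars_in_quartet=4 acc=0x247003 -> emit 24 70 03, reset; bytes_emitted=6

Answer: 0 0x0 6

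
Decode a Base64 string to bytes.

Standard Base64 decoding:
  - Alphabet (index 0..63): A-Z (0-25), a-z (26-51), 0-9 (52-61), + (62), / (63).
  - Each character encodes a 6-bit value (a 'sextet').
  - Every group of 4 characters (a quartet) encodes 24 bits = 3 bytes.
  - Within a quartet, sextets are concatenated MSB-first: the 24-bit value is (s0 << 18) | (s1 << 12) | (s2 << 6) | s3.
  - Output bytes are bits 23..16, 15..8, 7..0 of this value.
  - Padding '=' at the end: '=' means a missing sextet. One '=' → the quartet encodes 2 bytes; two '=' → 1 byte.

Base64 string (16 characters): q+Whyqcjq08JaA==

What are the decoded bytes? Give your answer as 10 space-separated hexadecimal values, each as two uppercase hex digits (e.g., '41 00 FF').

After char 0 ('q'=42): chars_in_quartet=1 acc=0x2A bytes_emitted=0
After char 1 ('+'=62): chars_in_quartet=2 acc=0xABE bytes_emitted=0
After char 2 ('W'=22): chars_in_quartet=3 acc=0x2AF96 bytes_emitted=0
After char 3 ('h'=33): chars_in_quartet=4 acc=0xABE5A1 -> emit AB E5 A1, reset; bytes_emitted=3
After char 4 ('y'=50): chars_in_quartet=1 acc=0x32 bytes_emitted=3
After char 5 ('q'=42): chars_in_quartet=2 acc=0xCAA bytes_emitted=3
After char 6 ('c'=28): chars_in_quartet=3 acc=0x32A9C bytes_emitted=3
After char 7 ('j'=35): chars_in_quartet=4 acc=0xCAA723 -> emit CA A7 23, reset; bytes_emitted=6
After char 8 ('q'=42): chars_in_quartet=1 acc=0x2A bytes_emitted=6
After char 9 ('0'=52): chars_in_quartet=2 acc=0xAB4 bytes_emitted=6
After char 10 ('8'=60): chars_in_quartet=3 acc=0x2AD3C bytes_emitted=6
After char 11 ('J'=9): chars_in_quartet=4 acc=0xAB4F09 -> emit AB 4F 09, reset; bytes_emitted=9
After char 12 ('a'=26): chars_in_quartet=1 acc=0x1A bytes_emitted=9
After char 13 ('A'=0): chars_in_quartet=2 acc=0x680 bytes_emitted=9
Padding '==': partial quartet acc=0x680 -> emit 68; bytes_emitted=10

Answer: AB E5 A1 CA A7 23 AB 4F 09 68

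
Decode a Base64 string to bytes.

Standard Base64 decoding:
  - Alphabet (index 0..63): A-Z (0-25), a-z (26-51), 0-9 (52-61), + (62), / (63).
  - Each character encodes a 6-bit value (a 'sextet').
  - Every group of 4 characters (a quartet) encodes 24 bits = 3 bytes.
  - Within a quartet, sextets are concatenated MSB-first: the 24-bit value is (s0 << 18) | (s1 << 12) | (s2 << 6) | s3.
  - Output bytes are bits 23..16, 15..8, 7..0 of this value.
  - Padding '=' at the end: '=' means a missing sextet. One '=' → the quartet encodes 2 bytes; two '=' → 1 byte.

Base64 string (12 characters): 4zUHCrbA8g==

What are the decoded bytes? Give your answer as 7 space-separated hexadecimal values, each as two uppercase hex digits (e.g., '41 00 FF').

After char 0 ('4'=56): chars_in_quartet=1 acc=0x38 bytes_emitted=0
After char 1 ('z'=51): chars_in_quartet=2 acc=0xE33 bytes_emitted=0
After char 2 ('U'=20): chars_in_quartet=3 acc=0x38CD4 bytes_emitted=0
After char 3 ('H'=7): chars_in_quartet=4 acc=0xE33507 -> emit E3 35 07, reset; bytes_emitted=3
After char 4 ('C'=2): chars_in_quartet=1 acc=0x2 bytes_emitted=3
After char 5 ('r'=43): chars_in_quartet=2 acc=0xAB bytes_emitted=3
After char 6 ('b'=27): chars_in_quartet=3 acc=0x2ADB bytes_emitted=3
After char 7 ('A'=0): chars_in_quartet=4 acc=0xAB6C0 -> emit 0A B6 C0, reset; bytes_emitted=6
After char 8 ('8'=60): chars_in_quartet=1 acc=0x3C bytes_emitted=6
After char 9 ('g'=32): chars_in_quartet=2 acc=0xF20 bytes_emitted=6
Padding '==': partial quartet acc=0xF20 -> emit F2; bytes_emitted=7

Answer: E3 35 07 0A B6 C0 F2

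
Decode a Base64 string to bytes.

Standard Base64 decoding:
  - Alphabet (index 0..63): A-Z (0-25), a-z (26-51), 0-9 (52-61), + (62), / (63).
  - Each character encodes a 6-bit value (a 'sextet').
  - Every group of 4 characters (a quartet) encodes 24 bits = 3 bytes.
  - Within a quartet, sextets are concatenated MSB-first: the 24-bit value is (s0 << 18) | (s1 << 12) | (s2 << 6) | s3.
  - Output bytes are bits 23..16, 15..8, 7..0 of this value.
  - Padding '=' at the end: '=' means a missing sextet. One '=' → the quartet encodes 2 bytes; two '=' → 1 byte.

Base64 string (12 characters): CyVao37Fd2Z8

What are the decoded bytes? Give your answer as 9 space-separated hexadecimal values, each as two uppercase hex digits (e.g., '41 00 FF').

Answer: 0B 25 5A A3 7E C5 77 66 7C

Derivation:
After char 0 ('C'=2): chars_in_quartet=1 acc=0x2 bytes_emitted=0
After char 1 ('y'=50): chars_in_quartet=2 acc=0xB2 bytes_emitted=0
After char 2 ('V'=21): chars_in_quartet=3 acc=0x2C95 bytes_emitted=0
After char 3 ('a'=26): chars_in_quartet=4 acc=0xB255A -> emit 0B 25 5A, reset; bytes_emitted=3
After char 4 ('o'=40): chars_in_quartet=1 acc=0x28 bytes_emitted=3
After char 5 ('3'=55): chars_in_quartet=2 acc=0xA37 bytes_emitted=3
After char 6 ('7'=59): chars_in_quartet=3 acc=0x28DFB bytes_emitted=3
After char 7 ('F'=5): chars_in_quartet=4 acc=0xA37EC5 -> emit A3 7E C5, reset; bytes_emitted=6
After char 8 ('d'=29): chars_in_quartet=1 acc=0x1D bytes_emitted=6
After char 9 ('2'=54): chars_in_quartet=2 acc=0x776 bytes_emitted=6
After char 10 ('Z'=25): chars_in_quartet=3 acc=0x1DD99 bytes_emitted=6
After char 11 ('8'=60): chars_in_quartet=4 acc=0x77667C -> emit 77 66 7C, reset; bytes_emitted=9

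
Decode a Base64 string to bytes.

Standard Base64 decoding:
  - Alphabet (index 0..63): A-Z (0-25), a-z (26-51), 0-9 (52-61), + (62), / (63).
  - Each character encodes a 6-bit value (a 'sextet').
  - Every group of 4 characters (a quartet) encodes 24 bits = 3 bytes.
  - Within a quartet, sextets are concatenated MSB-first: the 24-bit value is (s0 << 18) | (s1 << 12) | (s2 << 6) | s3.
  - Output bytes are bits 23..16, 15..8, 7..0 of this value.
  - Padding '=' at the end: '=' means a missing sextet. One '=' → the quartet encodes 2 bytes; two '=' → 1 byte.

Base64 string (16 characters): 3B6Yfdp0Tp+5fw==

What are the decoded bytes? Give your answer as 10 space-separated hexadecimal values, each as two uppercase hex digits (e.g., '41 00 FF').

After char 0 ('3'=55): chars_in_quartet=1 acc=0x37 bytes_emitted=0
After char 1 ('B'=1): chars_in_quartet=2 acc=0xDC1 bytes_emitted=0
After char 2 ('6'=58): chars_in_quartet=3 acc=0x3707A bytes_emitted=0
After char 3 ('Y'=24): chars_in_quartet=4 acc=0xDC1E98 -> emit DC 1E 98, reset; bytes_emitted=3
After char 4 ('f'=31): chars_in_quartet=1 acc=0x1F bytes_emitted=3
After char 5 ('d'=29): chars_in_quartet=2 acc=0x7DD bytes_emitted=3
After char 6 ('p'=41): chars_in_quartet=3 acc=0x1F769 bytes_emitted=3
After char 7 ('0'=52): chars_in_quartet=4 acc=0x7DDA74 -> emit 7D DA 74, reset; bytes_emitted=6
After char 8 ('T'=19): chars_in_quartet=1 acc=0x13 bytes_emitted=6
After char 9 ('p'=41): chars_in_quartet=2 acc=0x4E9 bytes_emitted=6
After char 10 ('+'=62): chars_in_quartet=3 acc=0x13A7E bytes_emitted=6
After char 11 ('5'=57): chars_in_quartet=4 acc=0x4E9FB9 -> emit 4E 9F B9, reset; bytes_emitted=9
After char 12 ('f'=31): chars_in_quartet=1 acc=0x1F bytes_emitted=9
After char 13 ('w'=48): chars_in_quartet=2 acc=0x7F0 bytes_emitted=9
Padding '==': partial quartet acc=0x7F0 -> emit 7F; bytes_emitted=10

Answer: DC 1E 98 7D DA 74 4E 9F B9 7F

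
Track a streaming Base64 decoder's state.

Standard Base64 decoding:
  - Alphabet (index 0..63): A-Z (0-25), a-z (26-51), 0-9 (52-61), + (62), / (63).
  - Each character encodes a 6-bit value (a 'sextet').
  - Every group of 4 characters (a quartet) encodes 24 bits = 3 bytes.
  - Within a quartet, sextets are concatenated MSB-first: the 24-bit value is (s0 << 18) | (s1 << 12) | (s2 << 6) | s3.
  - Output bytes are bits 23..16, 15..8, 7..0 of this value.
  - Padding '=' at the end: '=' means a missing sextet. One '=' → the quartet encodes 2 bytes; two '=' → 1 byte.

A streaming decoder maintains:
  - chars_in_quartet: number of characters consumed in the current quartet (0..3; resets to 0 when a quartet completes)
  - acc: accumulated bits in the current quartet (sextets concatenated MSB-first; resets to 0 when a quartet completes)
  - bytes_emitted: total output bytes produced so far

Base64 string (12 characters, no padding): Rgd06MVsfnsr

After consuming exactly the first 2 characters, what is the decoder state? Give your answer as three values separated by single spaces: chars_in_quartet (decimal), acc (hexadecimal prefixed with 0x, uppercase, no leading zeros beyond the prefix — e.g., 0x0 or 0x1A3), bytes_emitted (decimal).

Answer: 2 0x460 0

Derivation:
After char 0 ('R'=17): chars_in_quartet=1 acc=0x11 bytes_emitted=0
After char 1 ('g'=32): chars_in_quartet=2 acc=0x460 bytes_emitted=0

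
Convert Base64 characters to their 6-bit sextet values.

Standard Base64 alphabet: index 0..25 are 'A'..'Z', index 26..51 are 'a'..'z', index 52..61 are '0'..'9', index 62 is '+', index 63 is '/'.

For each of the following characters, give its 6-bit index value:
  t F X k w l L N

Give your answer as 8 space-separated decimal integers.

Answer: 45 5 23 36 48 37 11 13

Derivation:
't': a..z range, 26 + ord('t') − ord('a') = 45
'F': A..Z range, ord('F') − ord('A') = 5
'X': A..Z range, ord('X') − ord('A') = 23
'k': a..z range, 26 + ord('k') − ord('a') = 36
'w': a..z range, 26 + ord('w') − ord('a') = 48
'l': a..z range, 26 + ord('l') − ord('a') = 37
'L': A..Z range, ord('L') − ord('A') = 11
'N': A..Z range, ord('N') − ord('A') = 13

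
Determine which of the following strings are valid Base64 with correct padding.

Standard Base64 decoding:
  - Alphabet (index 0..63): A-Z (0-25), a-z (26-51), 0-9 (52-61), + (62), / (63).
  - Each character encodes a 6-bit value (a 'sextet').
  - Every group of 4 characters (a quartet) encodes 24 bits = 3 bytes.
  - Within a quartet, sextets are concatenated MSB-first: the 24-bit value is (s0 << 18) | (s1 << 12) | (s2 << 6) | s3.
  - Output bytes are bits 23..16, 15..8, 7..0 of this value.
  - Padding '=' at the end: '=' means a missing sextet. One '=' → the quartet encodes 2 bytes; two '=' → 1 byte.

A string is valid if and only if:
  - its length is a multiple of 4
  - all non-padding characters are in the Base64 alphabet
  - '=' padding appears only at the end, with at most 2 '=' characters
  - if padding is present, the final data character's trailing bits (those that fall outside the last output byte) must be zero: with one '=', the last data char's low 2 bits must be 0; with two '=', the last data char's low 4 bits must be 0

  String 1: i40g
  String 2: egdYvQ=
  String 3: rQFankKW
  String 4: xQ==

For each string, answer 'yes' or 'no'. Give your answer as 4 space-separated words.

Answer: yes no yes yes

Derivation:
String 1: 'i40g' → valid
String 2: 'egdYvQ=' → invalid (len=7 not mult of 4)
String 3: 'rQFankKW' → valid
String 4: 'xQ==' → valid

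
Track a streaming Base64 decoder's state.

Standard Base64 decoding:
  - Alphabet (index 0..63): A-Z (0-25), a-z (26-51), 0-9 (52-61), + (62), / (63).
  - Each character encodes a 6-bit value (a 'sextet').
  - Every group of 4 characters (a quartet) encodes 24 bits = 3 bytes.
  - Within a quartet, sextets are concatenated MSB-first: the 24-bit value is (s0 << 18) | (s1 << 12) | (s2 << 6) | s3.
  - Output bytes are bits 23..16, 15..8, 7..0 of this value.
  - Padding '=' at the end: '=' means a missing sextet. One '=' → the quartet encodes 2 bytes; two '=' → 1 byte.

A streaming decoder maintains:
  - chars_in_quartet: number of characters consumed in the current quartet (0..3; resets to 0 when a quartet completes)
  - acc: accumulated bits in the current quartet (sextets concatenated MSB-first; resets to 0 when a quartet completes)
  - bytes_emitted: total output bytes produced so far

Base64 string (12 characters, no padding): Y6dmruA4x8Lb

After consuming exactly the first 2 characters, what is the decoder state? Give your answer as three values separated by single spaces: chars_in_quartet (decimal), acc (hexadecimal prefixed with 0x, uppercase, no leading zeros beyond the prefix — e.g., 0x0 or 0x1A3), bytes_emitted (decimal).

After char 0 ('Y'=24): chars_in_quartet=1 acc=0x18 bytes_emitted=0
After char 1 ('6'=58): chars_in_quartet=2 acc=0x63A bytes_emitted=0

Answer: 2 0x63A 0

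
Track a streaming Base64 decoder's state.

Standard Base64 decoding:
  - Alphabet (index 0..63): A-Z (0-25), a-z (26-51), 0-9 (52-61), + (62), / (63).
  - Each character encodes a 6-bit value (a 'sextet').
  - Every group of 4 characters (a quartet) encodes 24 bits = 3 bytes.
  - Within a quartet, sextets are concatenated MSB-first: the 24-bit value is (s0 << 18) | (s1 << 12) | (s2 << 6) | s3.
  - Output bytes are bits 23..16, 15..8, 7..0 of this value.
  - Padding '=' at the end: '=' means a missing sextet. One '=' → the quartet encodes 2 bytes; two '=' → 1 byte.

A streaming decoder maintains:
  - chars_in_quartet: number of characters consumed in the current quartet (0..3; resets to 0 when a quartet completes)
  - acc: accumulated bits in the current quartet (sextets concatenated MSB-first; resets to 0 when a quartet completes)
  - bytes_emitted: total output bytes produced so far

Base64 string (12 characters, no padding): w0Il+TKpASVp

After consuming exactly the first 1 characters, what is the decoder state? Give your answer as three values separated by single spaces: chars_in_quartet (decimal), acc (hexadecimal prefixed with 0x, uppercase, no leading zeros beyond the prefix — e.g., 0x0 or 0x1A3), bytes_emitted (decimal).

Answer: 1 0x30 0

Derivation:
After char 0 ('w'=48): chars_in_quartet=1 acc=0x30 bytes_emitted=0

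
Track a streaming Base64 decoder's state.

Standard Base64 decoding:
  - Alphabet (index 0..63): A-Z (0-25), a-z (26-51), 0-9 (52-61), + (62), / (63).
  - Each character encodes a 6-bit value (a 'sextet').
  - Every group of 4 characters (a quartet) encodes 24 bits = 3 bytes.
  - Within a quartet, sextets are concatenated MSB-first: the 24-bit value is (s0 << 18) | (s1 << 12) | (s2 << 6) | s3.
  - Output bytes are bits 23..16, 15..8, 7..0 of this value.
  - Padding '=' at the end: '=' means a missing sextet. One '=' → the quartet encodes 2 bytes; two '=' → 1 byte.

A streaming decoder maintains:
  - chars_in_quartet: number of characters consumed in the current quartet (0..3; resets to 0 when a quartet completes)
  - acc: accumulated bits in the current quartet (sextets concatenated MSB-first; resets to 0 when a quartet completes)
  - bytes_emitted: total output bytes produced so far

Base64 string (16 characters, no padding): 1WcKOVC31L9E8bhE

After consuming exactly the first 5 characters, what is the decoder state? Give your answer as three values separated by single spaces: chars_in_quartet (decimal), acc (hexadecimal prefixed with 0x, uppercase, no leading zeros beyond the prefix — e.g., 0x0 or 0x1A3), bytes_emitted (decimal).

Answer: 1 0xE 3

Derivation:
After char 0 ('1'=53): chars_in_quartet=1 acc=0x35 bytes_emitted=0
After char 1 ('W'=22): chars_in_quartet=2 acc=0xD56 bytes_emitted=0
After char 2 ('c'=28): chars_in_quartet=3 acc=0x3559C bytes_emitted=0
After char 3 ('K'=10): chars_in_quartet=4 acc=0xD5670A -> emit D5 67 0A, reset; bytes_emitted=3
After char 4 ('O'=14): chars_in_quartet=1 acc=0xE bytes_emitted=3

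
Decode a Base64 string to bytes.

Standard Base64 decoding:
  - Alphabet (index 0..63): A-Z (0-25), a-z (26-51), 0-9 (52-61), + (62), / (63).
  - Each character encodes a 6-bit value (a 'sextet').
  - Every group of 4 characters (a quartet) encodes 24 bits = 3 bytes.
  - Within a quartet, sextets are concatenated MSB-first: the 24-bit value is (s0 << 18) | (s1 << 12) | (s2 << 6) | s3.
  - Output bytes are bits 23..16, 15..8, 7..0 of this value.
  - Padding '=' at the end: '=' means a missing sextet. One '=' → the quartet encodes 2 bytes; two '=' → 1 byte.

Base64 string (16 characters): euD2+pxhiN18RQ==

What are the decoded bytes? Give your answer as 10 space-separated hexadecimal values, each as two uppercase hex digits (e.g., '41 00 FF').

Answer: 7A E0 F6 FA 9C 61 88 DD 7C 45

Derivation:
After char 0 ('e'=30): chars_in_quartet=1 acc=0x1E bytes_emitted=0
After char 1 ('u'=46): chars_in_quartet=2 acc=0x7AE bytes_emitted=0
After char 2 ('D'=3): chars_in_quartet=3 acc=0x1EB83 bytes_emitted=0
After char 3 ('2'=54): chars_in_quartet=4 acc=0x7AE0F6 -> emit 7A E0 F6, reset; bytes_emitted=3
After char 4 ('+'=62): chars_in_quartet=1 acc=0x3E bytes_emitted=3
After char 5 ('p'=41): chars_in_quartet=2 acc=0xFA9 bytes_emitted=3
After char 6 ('x'=49): chars_in_quartet=3 acc=0x3EA71 bytes_emitted=3
After char 7 ('h'=33): chars_in_quartet=4 acc=0xFA9C61 -> emit FA 9C 61, reset; bytes_emitted=6
After char 8 ('i'=34): chars_in_quartet=1 acc=0x22 bytes_emitted=6
After char 9 ('N'=13): chars_in_quartet=2 acc=0x88D bytes_emitted=6
After char 10 ('1'=53): chars_in_quartet=3 acc=0x22375 bytes_emitted=6
After char 11 ('8'=60): chars_in_quartet=4 acc=0x88DD7C -> emit 88 DD 7C, reset; bytes_emitted=9
After char 12 ('R'=17): chars_in_quartet=1 acc=0x11 bytes_emitted=9
After char 13 ('Q'=16): chars_in_quartet=2 acc=0x450 bytes_emitted=9
Padding '==': partial quartet acc=0x450 -> emit 45; bytes_emitted=10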